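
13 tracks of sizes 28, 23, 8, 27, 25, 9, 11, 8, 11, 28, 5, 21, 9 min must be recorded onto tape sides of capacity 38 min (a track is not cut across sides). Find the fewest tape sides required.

Total = 28 + 28 + 27 + 25 + 23 + 21 + 11 + 11 + 9 + 9 + 8 + 8 + 5 = 213 min.
Lower bound: ⌈213/38⌉ = 6 tape sides.
A packing using 6 tape sides:
  side 1: 28 + 9 = 37
  side 2: 28 + 9 = 37
  side 3: 27 + 11 = 38
  side 4: 25 + 11 = 36
  side 5: 23 + 8 + 5 = 36
  side 6: 21 + 8 = 29
This matches the lower bound, so 6 is optimal.

6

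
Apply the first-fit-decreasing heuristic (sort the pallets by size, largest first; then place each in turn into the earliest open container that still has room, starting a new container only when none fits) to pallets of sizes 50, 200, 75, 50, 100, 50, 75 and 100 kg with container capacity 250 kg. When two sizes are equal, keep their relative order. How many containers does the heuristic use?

Sorted descending: 200, 100, 100, 75, 75, 50, 50, 50.
  200 → container 1 (new)  [load 200/250]
  100 → container 2 (new)  [load 100/250]
  100 → container 2  [load 200/250]
  75 → container 3 (new)  [load 75/250]
  75 → container 3  [load 150/250]
  50 → container 1  [load 250/250]
  50 → container 2  [load 250/250]
  50 → container 3  [load 200/250]
3 containers opened.

3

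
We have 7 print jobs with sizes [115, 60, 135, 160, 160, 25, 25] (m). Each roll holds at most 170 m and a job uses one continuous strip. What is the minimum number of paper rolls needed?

Total = 160 + 160 + 135 + 115 + 60 + 25 + 25 = 680 m.
Lower bound: ⌈680/170⌉ = 4 paper rolls.
A packing using 5 paper rolls:
  roll 1: 160 = 160
  roll 2: 160 = 160
  roll 3: 135 + 25 = 160
  roll 4: 115 + 25 = 140
  roll 5: 60 = 60
No arrangement into 4 paper rolls stays within capacity, so 5 is optimal.

5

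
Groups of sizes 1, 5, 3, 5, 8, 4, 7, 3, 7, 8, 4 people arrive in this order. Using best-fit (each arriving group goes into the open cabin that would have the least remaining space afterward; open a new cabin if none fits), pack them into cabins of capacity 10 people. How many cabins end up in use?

  1 → cabin 1 (new)  [load 1/10]
  5 → cabin 1  [load 6/10]
  3 → cabin 1  [load 9/10]
  5 → cabin 2 (new)  [load 5/10]
  8 → cabin 3 (new)  [load 8/10]
  4 → cabin 2  [load 9/10]
  7 → cabin 4 (new)  [load 7/10]
  3 → cabin 4  [load 10/10]
  7 → cabin 5 (new)  [load 7/10]
  8 → cabin 6 (new)  [load 8/10]
  4 → cabin 7 (new)  [load 4/10]
7 cabins opened.

7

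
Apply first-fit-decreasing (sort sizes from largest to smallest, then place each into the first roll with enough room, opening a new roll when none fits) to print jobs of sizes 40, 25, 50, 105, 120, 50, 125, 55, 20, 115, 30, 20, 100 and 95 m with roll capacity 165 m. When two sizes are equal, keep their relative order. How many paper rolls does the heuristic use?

Sorted descending: 125, 120, 115, 105, 100, 95, 55, 50, 50, 40, 30, 25, 20, 20.
  125 → roll 1 (new)  [load 125/165]
  120 → roll 2 (new)  [load 120/165]
  115 → roll 3 (new)  [load 115/165]
  105 → roll 4 (new)  [load 105/165]
  100 → roll 5 (new)  [load 100/165]
  95 → roll 6 (new)  [load 95/165]
  55 → roll 4  [load 160/165]
  50 → roll 3  [load 165/165]
  50 → roll 5  [load 150/165]
  40 → roll 1  [load 165/165]
  30 → roll 2  [load 150/165]
  25 → roll 6  [load 120/165]
  20 → roll 6  [load 140/165]
  20 → roll 6  [load 160/165]
6 paper rolls opened.

6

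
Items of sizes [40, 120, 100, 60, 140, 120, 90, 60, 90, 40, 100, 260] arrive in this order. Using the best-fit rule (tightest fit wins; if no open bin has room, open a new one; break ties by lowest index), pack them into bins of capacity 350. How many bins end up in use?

  40 → bin 1 (new)  [load 40/350]
  120 → bin 1  [load 160/350]
  100 → bin 1  [load 260/350]
  60 → bin 1  [load 320/350]
  140 → bin 2 (new)  [load 140/350]
  120 → bin 2  [load 260/350]
  90 → bin 2  [load 350/350]
  60 → bin 3 (new)  [load 60/350]
  90 → bin 3  [load 150/350]
  40 → bin 3  [load 190/350]
  100 → bin 3  [load 290/350]
  260 → bin 4 (new)  [load 260/350]
4 bins opened.

4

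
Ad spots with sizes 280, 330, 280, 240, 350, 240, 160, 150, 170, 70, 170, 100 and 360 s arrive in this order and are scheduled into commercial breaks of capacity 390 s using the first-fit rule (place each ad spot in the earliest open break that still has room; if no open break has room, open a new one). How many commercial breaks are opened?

  280 → break 1 (new)  [load 280/390]
  330 → break 2 (new)  [load 330/390]
  280 → break 3 (new)  [load 280/390]
  240 → break 4 (new)  [load 240/390]
  350 → break 5 (new)  [load 350/390]
  240 → break 6 (new)  [load 240/390]
  160 → break 7 (new)  [load 160/390]
  150 → break 4  [load 390/390]
  170 → break 7  [load 330/390]
  70 → break 1  [load 350/390]
  170 → break 8 (new)  [load 170/390]
  100 → break 3  [load 380/390]
  360 → break 9 (new)  [load 360/390]
9 commercial breaks opened.

9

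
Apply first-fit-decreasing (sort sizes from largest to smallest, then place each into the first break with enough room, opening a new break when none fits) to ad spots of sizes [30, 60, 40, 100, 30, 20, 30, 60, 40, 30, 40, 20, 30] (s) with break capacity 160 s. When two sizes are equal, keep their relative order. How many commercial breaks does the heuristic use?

4

Sorted descending: 100, 60, 60, 40, 40, 40, 30, 30, 30, 30, 30, 20, 20.
  100 → break 1 (new)  [load 100/160]
  60 → break 1  [load 160/160]
  60 → break 2 (new)  [load 60/160]
  40 → break 2  [load 100/160]
  40 → break 2  [load 140/160]
  40 → break 3 (new)  [load 40/160]
  30 → break 3  [load 70/160]
  30 → break 3  [load 100/160]
  30 → break 3  [load 130/160]
  30 → break 3  [load 160/160]
  30 → break 4 (new)  [load 30/160]
  20 → break 2  [load 160/160]
  20 → break 4  [load 50/160]
4 commercial breaks opened.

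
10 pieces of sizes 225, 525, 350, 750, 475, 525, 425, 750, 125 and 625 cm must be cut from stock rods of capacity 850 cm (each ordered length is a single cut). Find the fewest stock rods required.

Total = 750 + 750 + 625 + 525 + 525 + 475 + 425 + 350 + 225 + 125 = 4775 cm.
Lower bound: ⌈4775/850⌉ = 6 stock rods.
A packing using 7 stock rods:
  stock rod 1: 750 = 750
  stock rod 2: 750 = 750
  stock rod 3: 625 + 225 = 850
  stock rod 4: 525 + 125 = 650
  stock rod 5: 525 = 525
  stock rod 6: 475 + 350 = 825
  stock rod 7: 425 = 425
No arrangement into 6 stock rods stays within capacity, so 7 is optimal.

7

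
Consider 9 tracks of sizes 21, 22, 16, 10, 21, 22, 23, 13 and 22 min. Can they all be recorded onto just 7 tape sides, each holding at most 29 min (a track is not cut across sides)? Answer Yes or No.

Total = 170 min; ⌈170/29⌉ = 6.
7 tracks each exceed half the capacity and cannot share a side, forcing at least 7 tape sides.
The bound of 7 does not rule out 7, but exhaustive search shows no assignment into 7 tape sides of capacity 29 min exists — the minimum is 8.

No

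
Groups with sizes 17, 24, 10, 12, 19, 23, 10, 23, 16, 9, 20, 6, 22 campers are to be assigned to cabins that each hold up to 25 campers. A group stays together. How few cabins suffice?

10

Total = 24 + 23 + 23 + 22 + 20 + 19 + 17 + 16 + 12 + 10 + 10 + 9 + 6 = 211 campers.
Lower bound: ⌈211/25⌉ = 9 cabins.
A packing using 10 cabins:
  cabin 1: 24 = 24
  cabin 2: 23 = 23
  cabin 3: 23 = 23
  cabin 4: 22 = 22
  cabin 5: 20 = 20
  cabin 6: 19 + 6 = 25
  cabin 7: 17 = 17
  cabin 8: 16 + 9 = 25
  cabin 9: 12 + 10 = 22
  cabin 10: 10 = 10
No arrangement into 9 cabins stays within capacity, so 10 is optimal.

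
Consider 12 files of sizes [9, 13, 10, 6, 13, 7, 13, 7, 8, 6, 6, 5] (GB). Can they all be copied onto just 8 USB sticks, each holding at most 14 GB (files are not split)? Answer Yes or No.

A valid assignment using 8 USB sticks:
  USB stick 1: 13 = 13
  USB stick 2: 13 = 13
  USB stick 3: 13 = 13
  USB stick 4: 10 = 10
  USB stick 5: 9 + 5 = 14
  USB stick 6: 8 + 6 = 14
  USB stick 7: 7 + 7 = 14
  USB stick 8: 6 + 6 = 12
Every load is within 14 GB, so 8 USB sticks suffice.

Yes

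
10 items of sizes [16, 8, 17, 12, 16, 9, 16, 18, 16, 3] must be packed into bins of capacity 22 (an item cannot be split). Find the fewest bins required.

Total = 18 + 17 + 16 + 16 + 16 + 16 + 12 + 9 + 8 + 3 = 131.
Lower bound: ⌈131/22⌉ = 6 bins.
Also, 7 items each exceed 11, and no two of those can share a bin, so at least 7 bins are needed.
A packing using 8 bins:
  bin 1: 18 + 3 = 21
  bin 2: 17 = 17
  bin 3: 16 = 16
  bin 4: 16 = 16
  bin 5: 16 = 16
  bin 6: 16 = 16
  bin 7: 12 + 9 = 21
  bin 8: 8 = 8
No arrangement into 7 bins stays within capacity, so 8 is optimal.

8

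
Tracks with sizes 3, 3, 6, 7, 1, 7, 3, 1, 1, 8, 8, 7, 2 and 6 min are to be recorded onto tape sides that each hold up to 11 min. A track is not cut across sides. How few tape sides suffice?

7

Total = 8 + 8 + 7 + 7 + 7 + 6 + 6 + 3 + 3 + 3 + 2 + 1 + 1 + 1 = 63 min.
Lower bound: ⌈63/11⌉ = 6 tape sides.
Also, 7 tracks each exceed 11/2 min, and no two of those can share a side, so at least 7 tape sides are needed.
A packing using 7 tape sides:
  side 1: 8 + 3 = 11
  side 2: 8 + 3 = 11
  side 3: 7 + 3 + 1 = 11
  side 4: 7 + 2 + 1 + 1 = 11
  side 5: 7 = 7
  side 6: 6 = 6
  side 7: 6 = 6
This matches the lower bound, so 7 is optimal.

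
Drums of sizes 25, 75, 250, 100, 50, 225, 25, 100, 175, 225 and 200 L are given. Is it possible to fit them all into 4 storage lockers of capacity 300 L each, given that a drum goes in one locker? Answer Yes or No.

No

Total = 1450 L; ⌈1450/300⌉ = 5.
At least 5 storage lockers are required, but only 4 are allowed.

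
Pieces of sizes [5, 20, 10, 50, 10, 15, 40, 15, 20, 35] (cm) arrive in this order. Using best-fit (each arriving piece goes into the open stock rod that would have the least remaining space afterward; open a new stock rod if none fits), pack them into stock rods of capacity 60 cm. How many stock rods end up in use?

  5 → stock rod 1 (new)  [load 5/60]
  20 → stock rod 1  [load 25/60]
  10 → stock rod 1  [load 35/60]
  50 → stock rod 2 (new)  [load 50/60]
  10 → stock rod 2  [load 60/60]
  15 → stock rod 1  [load 50/60]
  40 → stock rod 3 (new)  [load 40/60]
  15 → stock rod 3  [load 55/60]
  20 → stock rod 4 (new)  [load 20/60]
  35 → stock rod 4  [load 55/60]
4 stock rods opened.

4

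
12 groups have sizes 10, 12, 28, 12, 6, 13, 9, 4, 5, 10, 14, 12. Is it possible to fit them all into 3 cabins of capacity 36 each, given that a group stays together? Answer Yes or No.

No

Total = 135; ⌈135/36⌉ = 4.
At least 4 cabins are required, but only 3 are allowed.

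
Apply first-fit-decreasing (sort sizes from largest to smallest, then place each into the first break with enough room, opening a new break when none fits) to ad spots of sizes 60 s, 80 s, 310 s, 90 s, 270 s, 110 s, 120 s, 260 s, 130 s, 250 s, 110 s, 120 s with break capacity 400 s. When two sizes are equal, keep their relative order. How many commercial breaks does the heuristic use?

5

Sorted descending: 310, 270, 260, 250, 130, 120, 120, 110, 110, 90, 80, 60.
  310 → break 1 (new)  [load 310/400]
  270 → break 2 (new)  [load 270/400]
  260 → break 3 (new)  [load 260/400]
  250 → break 4 (new)  [load 250/400]
  130 → break 2  [load 400/400]
  120 → break 3  [load 380/400]
  120 → break 4  [load 370/400]
  110 → break 5 (new)  [load 110/400]
  110 → break 5  [load 220/400]
  90 → break 1  [load 400/400]
  80 → break 5  [load 300/400]
  60 → break 5  [load 360/400]
5 commercial breaks opened.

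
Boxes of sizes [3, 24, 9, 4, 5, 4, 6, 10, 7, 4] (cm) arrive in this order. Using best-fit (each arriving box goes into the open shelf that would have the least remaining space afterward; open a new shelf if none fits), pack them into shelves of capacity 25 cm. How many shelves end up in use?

  3 → shelf 1 (new)  [load 3/25]
  24 → shelf 2 (new)  [load 24/25]
  9 → shelf 1  [load 12/25]
  4 → shelf 1  [load 16/25]
  5 → shelf 1  [load 21/25]
  4 → shelf 1  [load 25/25]
  6 → shelf 3 (new)  [load 6/25]
  10 → shelf 3  [load 16/25]
  7 → shelf 3  [load 23/25]
  4 → shelf 4 (new)  [load 4/25]
4 shelves opened.

4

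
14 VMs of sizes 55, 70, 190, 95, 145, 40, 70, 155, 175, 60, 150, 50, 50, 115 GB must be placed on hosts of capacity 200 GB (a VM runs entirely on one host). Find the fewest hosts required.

8

Total = 190 + 175 + 155 + 150 + 145 + 115 + 95 + 70 + 70 + 60 + 55 + 50 + 50 + 40 = 1420 GB.
Lower bound: ⌈1420/200⌉ = 8 hosts.
A packing using 8 hosts:
  host 1: 190 = 190
  host 2: 175 = 175
  host 3: 155 + 40 = 195
  host 4: 150 + 50 = 200
  host 5: 145 + 55 = 200
  host 6: 115 + 70 = 185
  host 7: 95 + 70 = 165
  host 8: 60 + 50 = 110
This matches the lower bound, so 8 is optimal.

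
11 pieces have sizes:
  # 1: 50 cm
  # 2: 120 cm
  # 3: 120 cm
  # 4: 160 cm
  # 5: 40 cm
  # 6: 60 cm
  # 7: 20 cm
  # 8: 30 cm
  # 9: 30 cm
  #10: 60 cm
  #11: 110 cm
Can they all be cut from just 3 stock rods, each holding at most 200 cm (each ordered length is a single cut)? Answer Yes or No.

Total = 800 cm; ⌈800/200⌉ = 4.
At least 4 stock rods are required, but only 3 are allowed.

No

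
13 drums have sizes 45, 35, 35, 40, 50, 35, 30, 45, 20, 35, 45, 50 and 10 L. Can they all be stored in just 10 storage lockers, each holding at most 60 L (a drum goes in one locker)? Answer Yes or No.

Total = 475 L; ⌈475/60⌉ = 8.
10 drums each exceed half the capacity and cannot share a locker, forcing at least 10 storage lockers.
The bound of 10 does not rule out 10, but exhaustive search shows no assignment into 10 storage lockers of capacity 60 L exists — the minimum is 11.

No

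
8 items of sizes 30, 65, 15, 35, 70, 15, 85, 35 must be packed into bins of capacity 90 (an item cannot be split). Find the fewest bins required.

5

Total = 85 + 70 + 65 + 35 + 35 + 30 + 15 + 15 = 350.
Lower bound: ⌈350/90⌉ = 4 bins.
A packing using 5 bins:
  bin 1: 85 = 85
  bin 2: 70 + 15 = 85
  bin 3: 65 + 15 = 80
  bin 4: 35 + 35 = 70
  bin 5: 30 = 30
No arrangement into 4 bins stays within capacity, so 5 is optimal.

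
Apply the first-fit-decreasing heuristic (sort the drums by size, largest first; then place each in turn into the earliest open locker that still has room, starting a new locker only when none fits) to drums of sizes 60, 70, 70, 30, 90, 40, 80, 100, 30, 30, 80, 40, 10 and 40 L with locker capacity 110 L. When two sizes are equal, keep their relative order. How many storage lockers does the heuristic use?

Sorted descending: 100, 90, 80, 80, 70, 70, 60, 40, 40, 40, 30, 30, 30, 10.
  100 → locker 1 (new)  [load 100/110]
  90 → locker 2 (new)  [load 90/110]
  80 → locker 3 (new)  [load 80/110]
  80 → locker 4 (new)  [load 80/110]
  70 → locker 5 (new)  [load 70/110]
  70 → locker 6 (new)  [load 70/110]
  60 → locker 7 (new)  [load 60/110]
  40 → locker 5  [load 110/110]
  40 → locker 6  [load 110/110]
  40 → locker 7  [load 100/110]
  30 → locker 3  [load 110/110]
  30 → locker 4  [load 110/110]
  30 → locker 8 (new)  [load 30/110]
  10 → locker 1  [load 110/110]
8 storage lockers opened.

8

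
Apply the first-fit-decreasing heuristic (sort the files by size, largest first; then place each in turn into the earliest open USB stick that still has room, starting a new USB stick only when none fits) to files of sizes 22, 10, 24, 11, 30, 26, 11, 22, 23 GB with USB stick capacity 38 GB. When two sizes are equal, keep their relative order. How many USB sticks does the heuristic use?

Sorted descending: 30, 26, 24, 23, 22, 22, 11, 11, 10.
  30 → USB stick 1 (new)  [load 30/38]
  26 → USB stick 2 (new)  [load 26/38]
  24 → USB stick 3 (new)  [load 24/38]
  23 → USB stick 4 (new)  [load 23/38]
  22 → USB stick 5 (new)  [load 22/38]
  22 → USB stick 6 (new)  [load 22/38]
  11 → USB stick 2  [load 37/38]
  11 → USB stick 3  [load 35/38]
  10 → USB stick 4  [load 33/38]
6 USB sticks opened.

6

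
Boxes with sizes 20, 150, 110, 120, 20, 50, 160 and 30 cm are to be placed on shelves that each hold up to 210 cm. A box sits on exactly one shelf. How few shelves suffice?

4

Total = 160 + 150 + 120 + 110 + 50 + 30 + 20 + 20 = 660 cm.
Lower bound: ⌈660/210⌉ = 4 shelves.
A packing using 4 shelves:
  shelf 1: 160 + 50 = 210
  shelf 2: 150 + 30 + 20 = 200
  shelf 3: 120 + 20 = 140
  shelf 4: 110 = 110
This matches the lower bound, so 4 is optimal.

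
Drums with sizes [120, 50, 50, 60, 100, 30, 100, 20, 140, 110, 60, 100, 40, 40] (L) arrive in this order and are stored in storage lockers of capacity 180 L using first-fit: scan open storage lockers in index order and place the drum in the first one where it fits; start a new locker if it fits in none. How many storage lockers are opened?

7

  120 → locker 1 (new)  [load 120/180]
  50 → locker 1  [load 170/180]
  50 → locker 2 (new)  [load 50/180]
  60 → locker 2  [load 110/180]
  100 → locker 3 (new)  [load 100/180]
  30 → locker 2  [load 140/180]
  100 → locker 4 (new)  [load 100/180]
  20 → locker 2  [load 160/180]
  140 → locker 5 (new)  [load 140/180]
  110 → locker 6 (new)  [load 110/180]
  60 → locker 3  [load 160/180]
  100 → locker 7 (new)  [load 100/180]
  40 → locker 4  [load 140/180]
  40 → locker 4  [load 180/180]
7 storage lockers opened.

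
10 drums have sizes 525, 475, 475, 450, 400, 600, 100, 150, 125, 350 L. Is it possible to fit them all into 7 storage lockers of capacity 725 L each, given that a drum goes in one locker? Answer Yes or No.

A valid assignment using 7 storage lockers:
  locker 1: 600 + 125 = 725
  locker 2: 525 + 150 = 675
  locker 3: 475 + 100 = 575
  locker 4: 475 = 475
  locker 5: 450 = 450
  locker 6: 400 = 400
  locker 7: 350 = 350
Every load is within 725 L, so 7 storage lockers suffice.

Yes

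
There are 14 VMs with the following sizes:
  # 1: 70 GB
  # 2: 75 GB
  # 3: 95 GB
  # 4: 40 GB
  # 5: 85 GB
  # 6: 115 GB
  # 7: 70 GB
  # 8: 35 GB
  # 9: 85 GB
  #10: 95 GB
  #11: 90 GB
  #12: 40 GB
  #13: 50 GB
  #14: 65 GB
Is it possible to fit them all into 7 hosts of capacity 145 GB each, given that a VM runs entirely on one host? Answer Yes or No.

Total = 1010 GB; ⌈1010/145⌉ = 7.
The bound of 7 does not rule out 7, but exhaustive search shows no assignment into 7 hosts of capacity 145 GB exists — the minimum is 8.

No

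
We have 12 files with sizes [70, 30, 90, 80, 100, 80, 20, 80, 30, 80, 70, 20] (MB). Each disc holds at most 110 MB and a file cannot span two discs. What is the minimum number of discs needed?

Total = 100 + 90 + 80 + 80 + 80 + 80 + 70 + 70 + 30 + 30 + 20 + 20 = 750 MB.
Lower bound: ⌈750/110⌉ = 7 discs.
Also, 8 files each exceed 55 MB, and no two of those can share a disc, so at least 8 discs are needed.
A packing using 8 discs:
  disc 1: 100 = 100
  disc 2: 90 + 20 = 110
  disc 3: 80 + 30 = 110
  disc 4: 80 + 30 = 110
  disc 5: 80 + 20 = 100
  disc 6: 80 = 80
  disc 7: 70 = 70
  disc 8: 70 = 70
This matches the lower bound, so 8 is optimal.

8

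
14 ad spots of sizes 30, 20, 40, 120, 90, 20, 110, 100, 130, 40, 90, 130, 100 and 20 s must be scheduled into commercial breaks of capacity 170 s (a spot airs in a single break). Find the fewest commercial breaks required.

Total = 130 + 130 + 120 + 110 + 100 + 100 + 90 + 90 + 40 + 40 + 30 + 20 + 20 + 20 = 1040 s.
Lower bound: ⌈1040/170⌉ = 7 commercial breaks.
Also, 8 ad spots each exceed 85 s, and no two of those can share a break, so at least 8 commercial breaks are needed.
A packing using 8 commercial breaks:
  break 1: 130 + 40 = 170
  break 2: 130 + 40 = 170
  break 3: 120 + 30 + 20 = 170
  break 4: 110 + 20 + 20 = 150
  break 5: 100 = 100
  break 6: 100 = 100
  break 7: 90 = 90
  break 8: 90 = 90
This matches the lower bound, so 8 is optimal.

8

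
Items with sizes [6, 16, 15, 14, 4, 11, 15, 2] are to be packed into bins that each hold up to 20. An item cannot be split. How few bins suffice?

5

Total = 16 + 15 + 15 + 14 + 11 + 6 + 4 + 2 = 83.
Lower bound: ⌈83/20⌉ = 5 bins.
A packing using 5 bins:
  bin 1: 16 + 4 = 20
  bin 2: 15 + 2 = 17
  bin 3: 15 = 15
  bin 4: 14 + 6 = 20
  bin 5: 11 = 11
This matches the lower bound, so 5 is optimal.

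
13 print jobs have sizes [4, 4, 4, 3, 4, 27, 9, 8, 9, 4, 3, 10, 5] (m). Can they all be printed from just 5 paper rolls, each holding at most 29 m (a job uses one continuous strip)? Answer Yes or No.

Yes

A valid assignment using 4 paper rolls:
  roll 1: 27 = 27
  roll 2: 10 + 9 + 9 = 28
  roll 3: 8 + 5 + 4 + 4 + 4 + 4 = 29
  roll 4: 4 + 3 + 3 = 10
That uses only 4 ≤ 5, so 5 paper rolls are enough.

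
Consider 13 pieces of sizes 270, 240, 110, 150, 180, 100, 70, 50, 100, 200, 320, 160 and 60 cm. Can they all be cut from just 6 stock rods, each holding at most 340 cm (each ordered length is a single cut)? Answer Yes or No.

No

Total = 2010 cm; ⌈2010/340⌉ = 6.
The bound of 6 does not rule out 6, but exhaustive search shows no assignment into 6 stock rods of capacity 340 cm exists — the minimum is 7.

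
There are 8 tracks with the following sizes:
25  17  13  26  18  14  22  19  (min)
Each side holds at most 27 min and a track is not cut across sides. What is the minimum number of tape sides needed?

7

Total = 26 + 25 + 22 + 19 + 18 + 17 + 14 + 13 = 154 min.
Lower bound: ⌈154/27⌉ = 6 tape sides.
Also, 7 tracks each exceed 27/2 min, and no two of those can share a side, so at least 7 tape sides are needed.
A packing using 7 tape sides:
  side 1: 26 = 26
  side 2: 25 = 25
  side 3: 22 = 22
  side 4: 19 = 19
  side 5: 18 = 18
  side 6: 17 = 17
  side 7: 14 + 13 = 27
This matches the lower bound, so 7 is optimal.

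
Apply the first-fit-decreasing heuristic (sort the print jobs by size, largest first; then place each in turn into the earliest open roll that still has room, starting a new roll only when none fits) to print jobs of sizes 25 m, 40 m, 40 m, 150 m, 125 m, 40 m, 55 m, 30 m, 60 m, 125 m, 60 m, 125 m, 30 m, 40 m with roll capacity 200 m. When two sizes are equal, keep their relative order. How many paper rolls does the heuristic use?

6

Sorted descending: 150, 125, 125, 125, 60, 60, 55, 40, 40, 40, 40, 30, 30, 25.
  150 → roll 1 (new)  [load 150/200]
  125 → roll 2 (new)  [load 125/200]
  125 → roll 3 (new)  [load 125/200]
  125 → roll 4 (new)  [load 125/200]
  60 → roll 2  [load 185/200]
  60 → roll 3  [load 185/200]
  55 → roll 4  [load 180/200]
  40 → roll 1  [load 190/200]
  40 → roll 5 (new)  [load 40/200]
  40 → roll 5  [load 80/200]
  40 → roll 5  [load 120/200]
  30 → roll 5  [load 150/200]
  30 → roll 5  [load 180/200]
  25 → roll 6 (new)  [load 25/200]
6 paper rolls opened.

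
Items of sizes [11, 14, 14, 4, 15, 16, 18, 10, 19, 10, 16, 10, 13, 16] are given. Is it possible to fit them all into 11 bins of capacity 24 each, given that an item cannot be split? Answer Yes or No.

Yes

A valid assignment using 10 bins:
  bin 1: 19 + 4 = 23
  bin 2: 18 = 18
  bin 3: 16 = 16
  bin 4: 16 = 16
  bin 5: 16 = 16
  bin 6: 15 = 15
  bin 7: 14 + 10 = 24
  bin 8: 14 + 10 = 24
  bin 9: 13 + 11 = 24
  bin 10: 10 = 10
That uses only 10 ≤ 11, so 11 bins are enough.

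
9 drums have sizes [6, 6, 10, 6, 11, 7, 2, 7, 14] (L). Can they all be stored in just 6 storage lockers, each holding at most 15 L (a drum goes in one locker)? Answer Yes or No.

A valid assignment using 6 storage lockers:
  locker 1: 14 = 14
  locker 2: 11 + 2 = 13
  locker 3: 10 = 10
  locker 4: 7 + 7 = 14
  locker 5: 6 + 6 = 12
  locker 6: 6 = 6
Every load is within 15 L, so 6 storage lockers suffice.

Yes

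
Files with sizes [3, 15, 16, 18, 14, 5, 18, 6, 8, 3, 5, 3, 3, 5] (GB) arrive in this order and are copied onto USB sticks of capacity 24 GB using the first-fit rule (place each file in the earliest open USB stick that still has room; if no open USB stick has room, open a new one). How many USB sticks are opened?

6

  3 → USB stick 1 (new)  [load 3/24]
  15 → USB stick 1  [load 18/24]
  16 → USB stick 2 (new)  [load 16/24]
  18 → USB stick 3 (new)  [load 18/24]
  14 → USB stick 4 (new)  [load 14/24]
  5 → USB stick 1  [load 23/24]
  18 → USB stick 5 (new)  [load 18/24]
  6 → USB stick 2  [load 22/24]
  8 → USB stick 4  [load 22/24]
  3 → USB stick 3  [load 21/24]
  5 → USB stick 5  [load 23/24]
  3 → USB stick 3  [load 24/24]
  3 → USB stick 6 (new)  [load 3/24]
  5 → USB stick 6  [load 8/24]
6 USB sticks opened.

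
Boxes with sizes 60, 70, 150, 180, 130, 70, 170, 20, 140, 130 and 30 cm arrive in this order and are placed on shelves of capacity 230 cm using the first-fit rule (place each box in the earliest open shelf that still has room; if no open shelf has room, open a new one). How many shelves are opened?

  60 → shelf 1 (new)  [load 60/230]
  70 → shelf 1  [load 130/230]
  150 → shelf 2 (new)  [load 150/230]
  180 → shelf 3 (new)  [load 180/230]
  130 → shelf 4 (new)  [load 130/230]
  70 → shelf 1  [load 200/230]
  170 → shelf 5 (new)  [load 170/230]
  20 → shelf 1  [load 220/230]
  140 → shelf 6 (new)  [load 140/230]
  130 → shelf 7 (new)  [load 130/230]
  30 → shelf 2  [load 180/230]
7 shelves opened.

7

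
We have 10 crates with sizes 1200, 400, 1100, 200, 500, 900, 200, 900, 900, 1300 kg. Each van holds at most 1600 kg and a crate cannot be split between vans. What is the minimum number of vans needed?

Total = 1300 + 1200 + 1100 + 900 + 900 + 900 + 500 + 400 + 200 + 200 = 7600 kg.
Lower bound: ⌈7600/1600⌉ = 5 vans.
Also, 6 crates each exceed 800 kg, and no two of those can share a van, so at least 6 vans are needed.
A packing using 6 vans:
  van 1: 1300 + 200 = 1500
  van 2: 1200 + 400 = 1600
  van 3: 1100 + 500 = 1600
  van 4: 900 + 200 = 1100
  van 5: 900 = 900
  van 6: 900 = 900
This matches the lower bound, so 6 is optimal.

6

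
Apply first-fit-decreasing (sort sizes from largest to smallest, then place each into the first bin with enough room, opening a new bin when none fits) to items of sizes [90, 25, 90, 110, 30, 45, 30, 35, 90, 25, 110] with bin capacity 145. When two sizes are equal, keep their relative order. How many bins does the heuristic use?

Sorted descending: 110, 110, 90, 90, 90, 45, 35, 30, 30, 25, 25.
  110 → bin 1 (new)  [load 110/145]
  110 → bin 2 (new)  [load 110/145]
  90 → bin 3 (new)  [load 90/145]
  90 → bin 4 (new)  [load 90/145]
  90 → bin 5 (new)  [load 90/145]
  45 → bin 3  [load 135/145]
  35 → bin 1  [load 145/145]
  30 → bin 2  [load 140/145]
  30 → bin 4  [load 120/145]
  25 → bin 4  [load 145/145]
  25 → bin 5  [load 115/145]
5 bins opened.

5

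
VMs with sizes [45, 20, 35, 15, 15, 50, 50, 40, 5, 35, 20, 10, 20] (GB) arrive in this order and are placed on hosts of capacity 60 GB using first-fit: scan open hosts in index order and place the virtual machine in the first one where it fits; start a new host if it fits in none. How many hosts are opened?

  45 → host 1 (new)  [load 45/60]
  20 → host 2 (new)  [load 20/60]
  35 → host 2  [load 55/60]
  15 → host 1  [load 60/60]
  15 → host 3 (new)  [load 15/60]
  50 → host 4 (new)  [load 50/60]
  50 → host 5 (new)  [load 50/60]
  40 → host 3  [load 55/60]
  5 → host 2  [load 60/60]
  35 → host 6 (new)  [load 35/60]
  20 → host 6  [load 55/60]
  10 → host 4  [load 60/60]
  20 → host 7 (new)  [load 20/60]
7 hosts opened.

7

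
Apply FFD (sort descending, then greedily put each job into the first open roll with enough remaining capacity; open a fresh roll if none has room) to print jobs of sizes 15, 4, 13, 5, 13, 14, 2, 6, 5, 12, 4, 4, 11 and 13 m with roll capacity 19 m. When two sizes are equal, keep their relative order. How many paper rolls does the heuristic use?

7

Sorted descending: 15, 14, 13, 13, 13, 12, 11, 6, 5, 5, 4, 4, 4, 2.
  15 → roll 1 (new)  [load 15/19]
  14 → roll 2 (new)  [load 14/19]
  13 → roll 3 (new)  [load 13/19]
  13 → roll 4 (new)  [load 13/19]
  13 → roll 5 (new)  [load 13/19]
  12 → roll 6 (new)  [load 12/19]
  11 → roll 7 (new)  [load 11/19]
  6 → roll 3  [load 19/19]
  5 → roll 2  [load 19/19]
  5 → roll 4  [load 18/19]
  4 → roll 1  [load 19/19]
  4 → roll 5  [load 17/19]
  4 → roll 6  [load 16/19]
  2 → roll 5  [load 19/19]
7 paper rolls opened.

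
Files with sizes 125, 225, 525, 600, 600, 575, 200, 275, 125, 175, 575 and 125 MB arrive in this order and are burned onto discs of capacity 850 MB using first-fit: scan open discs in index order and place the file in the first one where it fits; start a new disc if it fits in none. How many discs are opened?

6

  125 → disc 1 (new)  [load 125/850]
  225 → disc 1  [load 350/850]
  525 → disc 2 (new)  [load 525/850]
  600 → disc 3 (new)  [load 600/850]
  600 → disc 4 (new)  [load 600/850]
  575 → disc 5 (new)  [load 575/850]
  200 → disc 1  [load 550/850]
  275 → disc 1  [load 825/850]
  125 → disc 2  [load 650/850]
  175 → disc 2  [load 825/850]
  575 → disc 6 (new)  [load 575/850]
  125 → disc 3  [load 725/850]
6 discs opened.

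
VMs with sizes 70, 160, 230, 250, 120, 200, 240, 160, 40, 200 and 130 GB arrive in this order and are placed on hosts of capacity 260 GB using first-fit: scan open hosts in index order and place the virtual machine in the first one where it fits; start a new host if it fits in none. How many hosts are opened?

  70 → host 1 (new)  [load 70/260]
  160 → host 1  [load 230/260]
  230 → host 2 (new)  [load 230/260]
  250 → host 3 (new)  [load 250/260]
  120 → host 4 (new)  [load 120/260]
  200 → host 5 (new)  [load 200/260]
  240 → host 6 (new)  [load 240/260]
  160 → host 7 (new)  [load 160/260]
  40 → host 4  [load 160/260]
  200 → host 8 (new)  [load 200/260]
  130 → host 9 (new)  [load 130/260]
9 hosts opened.

9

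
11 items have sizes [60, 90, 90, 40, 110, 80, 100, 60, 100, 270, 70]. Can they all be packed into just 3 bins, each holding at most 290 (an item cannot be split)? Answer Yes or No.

Total = 1070; ⌈1070/290⌉ = 4.
At least 4 bins are required, but only 3 are allowed.

No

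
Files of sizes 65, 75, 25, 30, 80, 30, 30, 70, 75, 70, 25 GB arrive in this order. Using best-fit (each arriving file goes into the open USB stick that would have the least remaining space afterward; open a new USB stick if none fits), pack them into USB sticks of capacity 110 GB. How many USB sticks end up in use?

6

  65 → USB stick 1 (new)  [load 65/110]
  75 → USB stick 2 (new)  [load 75/110]
  25 → USB stick 2  [load 100/110]
  30 → USB stick 1  [load 95/110]
  80 → USB stick 3 (new)  [load 80/110]
  30 → USB stick 3  [load 110/110]
  30 → USB stick 4 (new)  [load 30/110]
  70 → USB stick 4  [load 100/110]
  75 → USB stick 5 (new)  [load 75/110]
  70 → USB stick 6 (new)  [load 70/110]
  25 → USB stick 5  [load 100/110]
6 USB sticks opened.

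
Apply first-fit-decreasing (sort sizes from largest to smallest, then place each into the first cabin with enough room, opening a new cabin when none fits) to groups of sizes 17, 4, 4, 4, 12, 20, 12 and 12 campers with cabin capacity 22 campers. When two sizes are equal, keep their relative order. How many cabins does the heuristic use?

Sorted descending: 20, 17, 12, 12, 12, 4, 4, 4.
  20 → cabin 1 (new)  [load 20/22]
  17 → cabin 2 (new)  [load 17/22]
  12 → cabin 3 (new)  [load 12/22]
  12 → cabin 4 (new)  [load 12/22]
  12 → cabin 5 (new)  [load 12/22]
  4 → cabin 2  [load 21/22]
  4 → cabin 3  [load 16/22]
  4 → cabin 3  [load 20/22]
5 cabins opened.

5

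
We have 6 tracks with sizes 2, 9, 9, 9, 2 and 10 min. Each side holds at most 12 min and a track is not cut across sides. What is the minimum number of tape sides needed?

4

Total = 10 + 9 + 9 + 9 + 2 + 2 = 41 min.
Lower bound: ⌈41/12⌉ = 4 tape sides.
A packing using 4 tape sides:
  side 1: 10 + 2 = 12
  side 2: 9 + 2 = 11
  side 3: 9 = 9
  side 4: 9 = 9
This matches the lower bound, so 4 is optimal.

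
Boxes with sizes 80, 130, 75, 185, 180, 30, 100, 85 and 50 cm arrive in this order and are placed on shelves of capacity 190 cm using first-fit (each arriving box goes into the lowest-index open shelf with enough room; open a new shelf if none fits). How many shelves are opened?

5

  80 → shelf 1 (new)  [load 80/190]
  130 → shelf 2 (new)  [load 130/190]
  75 → shelf 1  [load 155/190]
  185 → shelf 3 (new)  [load 185/190]
  180 → shelf 4 (new)  [load 180/190]
  30 → shelf 1  [load 185/190]
  100 → shelf 5 (new)  [load 100/190]
  85 → shelf 5  [load 185/190]
  50 → shelf 2  [load 180/190]
5 shelves opened.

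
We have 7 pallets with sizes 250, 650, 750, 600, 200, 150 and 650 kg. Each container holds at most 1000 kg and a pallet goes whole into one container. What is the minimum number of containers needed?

Total = 750 + 650 + 650 + 600 + 250 + 200 + 150 = 3250 kg.
Lower bound: ⌈3250/1000⌉ = 4 containers.
A packing using 4 containers:
  container 1: 750 + 250 = 1000
  container 2: 650 + 200 + 150 = 1000
  container 3: 650 = 650
  container 4: 600 = 600
This matches the lower bound, so 4 is optimal.

4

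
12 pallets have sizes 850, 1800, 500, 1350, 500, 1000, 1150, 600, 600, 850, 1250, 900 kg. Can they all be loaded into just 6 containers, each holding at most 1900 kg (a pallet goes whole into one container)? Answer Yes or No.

No

Total = 11350 kg; ⌈11350/1900⌉ = 6.
The bound of 6 does not rule out 6, but exhaustive search shows no assignment into 6 containers of capacity 1900 kg exists — the minimum is 7.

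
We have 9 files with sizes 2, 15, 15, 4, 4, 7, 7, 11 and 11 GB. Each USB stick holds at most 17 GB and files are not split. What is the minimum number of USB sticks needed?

Total = 15 + 15 + 11 + 11 + 7 + 7 + 4 + 4 + 2 = 76 GB.
Lower bound: ⌈76/17⌉ = 5 USB sticks.
A packing using 5 USB sticks:
  USB stick 1: 15 + 2 = 17
  USB stick 2: 15 = 15
  USB stick 3: 11 + 4 = 15
  USB stick 4: 11 + 4 = 15
  USB stick 5: 7 + 7 = 14
This matches the lower bound, so 5 is optimal.

5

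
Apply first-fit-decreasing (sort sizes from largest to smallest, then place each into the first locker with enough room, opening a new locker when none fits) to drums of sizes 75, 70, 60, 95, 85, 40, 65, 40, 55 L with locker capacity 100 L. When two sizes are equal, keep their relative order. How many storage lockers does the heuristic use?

Sorted descending: 95, 85, 75, 70, 65, 60, 55, 40, 40.
  95 → locker 1 (new)  [load 95/100]
  85 → locker 2 (new)  [load 85/100]
  75 → locker 3 (new)  [load 75/100]
  70 → locker 4 (new)  [load 70/100]
  65 → locker 5 (new)  [load 65/100]
  60 → locker 6 (new)  [load 60/100]
  55 → locker 7 (new)  [load 55/100]
  40 → locker 6  [load 100/100]
  40 → locker 7  [load 95/100]
7 storage lockers opened.

7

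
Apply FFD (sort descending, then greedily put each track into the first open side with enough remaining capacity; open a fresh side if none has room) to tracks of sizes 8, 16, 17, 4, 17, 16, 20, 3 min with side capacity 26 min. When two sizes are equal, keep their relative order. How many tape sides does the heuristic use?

Sorted descending: 20, 17, 17, 16, 16, 8, 4, 3.
  20 → side 1 (new)  [load 20/26]
  17 → side 2 (new)  [load 17/26]
  17 → side 3 (new)  [load 17/26]
  16 → side 4 (new)  [load 16/26]
  16 → side 5 (new)  [load 16/26]
  8 → side 2  [load 25/26]
  4 → side 1  [load 24/26]
  3 → side 3  [load 20/26]
5 tape sides opened.

5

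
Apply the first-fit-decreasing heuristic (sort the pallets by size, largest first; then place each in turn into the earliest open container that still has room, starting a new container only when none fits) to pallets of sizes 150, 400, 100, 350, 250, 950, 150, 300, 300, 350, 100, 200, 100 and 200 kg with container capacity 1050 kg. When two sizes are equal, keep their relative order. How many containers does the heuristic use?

4

Sorted descending: 950, 400, 350, 350, 300, 300, 250, 200, 200, 150, 150, 100, 100, 100.
  950 → container 1 (new)  [load 950/1050]
  400 → container 2 (new)  [load 400/1050]
  350 → container 2  [load 750/1050]
  350 → container 3 (new)  [load 350/1050]
  300 → container 2  [load 1050/1050]
  300 → container 3  [load 650/1050]
  250 → container 3  [load 900/1050]
  200 → container 4 (new)  [load 200/1050]
  200 → container 4  [load 400/1050]
  150 → container 3  [load 1050/1050]
  150 → container 4  [load 550/1050]
  100 → container 1  [load 1050/1050]
  100 → container 4  [load 650/1050]
  100 → container 4  [load 750/1050]
4 containers opened.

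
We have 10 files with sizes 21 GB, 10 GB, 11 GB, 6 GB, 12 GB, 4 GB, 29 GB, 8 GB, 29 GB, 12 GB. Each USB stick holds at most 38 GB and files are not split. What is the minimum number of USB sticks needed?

Total = 29 + 29 + 21 + 12 + 12 + 11 + 10 + 8 + 6 + 4 = 142 GB.
Lower bound: ⌈142/38⌉ = 4 USB sticks.
A packing using 4 USB sticks:
  USB stick 1: 29 + 8 = 37
  USB stick 2: 29 + 6 = 35
  USB stick 3: 21 + 12 + 4 = 37
  USB stick 4: 12 + 11 + 10 = 33
This matches the lower bound, so 4 is optimal.

4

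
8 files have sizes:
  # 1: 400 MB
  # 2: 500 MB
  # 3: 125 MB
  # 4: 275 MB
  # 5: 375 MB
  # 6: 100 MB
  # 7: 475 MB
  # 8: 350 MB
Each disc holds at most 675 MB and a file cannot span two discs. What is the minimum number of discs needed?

5

Total = 500 + 475 + 400 + 375 + 350 + 275 + 125 + 100 = 2600 MB.
Lower bound: ⌈2600/675⌉ = 4 discs.
Also, 5 files each exceed 675/2 MB, and no two of those can share a disc, so at least 5 discs are needed.
A packing using 5 discs:
  disc 1: 500 + 125 = 625
  disc 2: 475 + 100 = 575
  disc 3: 400 + 275 = 675
  disc 4: 375 = 375
  disc 5: 350 = 350
This matches the lower bound, so 5 is optimal.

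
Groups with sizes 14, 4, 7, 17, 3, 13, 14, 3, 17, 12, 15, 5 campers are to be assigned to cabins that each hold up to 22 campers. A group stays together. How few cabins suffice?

7

Total = 17 + 17 + 15 + 14 + 14 + 13 + 12 + 7 + 5 + 4 + 3 + 3 = 124 campers.
Lower bound: ⌈124/22⌉ = 6 cabins.
Also, 7 groups each exceed 11 campers, and no two of those can share a cabin, so at least 7 cabins are needed.
A packing using 7 cabins:
  cabin 1: 17 + 5 = 22
  cabin 2: 17 + 4 = 21
  cabin 3: 15 + 7 = 22
  cabin 4: 14 + 3 + 3 = 20
  cabin 5: 14 = 14
  cabin 6: 13 = 13
  cabin 7: 12 = 12
This matches the lower bound, so 7 is optimal.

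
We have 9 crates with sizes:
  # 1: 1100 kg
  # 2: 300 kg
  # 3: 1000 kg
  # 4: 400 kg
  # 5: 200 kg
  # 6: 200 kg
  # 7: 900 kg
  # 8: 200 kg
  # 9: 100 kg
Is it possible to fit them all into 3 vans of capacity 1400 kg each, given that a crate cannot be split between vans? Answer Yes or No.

No

Total = 4400 kg; ⌈4400/1400⌉ = 4.
At least 4 vans are required, but only 3 are allowed.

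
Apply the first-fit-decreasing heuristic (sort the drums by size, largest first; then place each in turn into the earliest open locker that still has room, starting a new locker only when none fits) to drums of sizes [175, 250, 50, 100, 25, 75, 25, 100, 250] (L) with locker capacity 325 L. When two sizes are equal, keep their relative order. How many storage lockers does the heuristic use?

4

Sorted descending: 250, 250, 175, 100, 100, 75, 50, 25, 25.
  250 → locker 1 (new)  [load 250/325]
  250 → locker 2 (new)  [load 250/325]
  175 → locker 3 (new)  [load 175/325]
  100 → locker 3  [load 275/325]
  100 → locker 4 (new)  [load 100/325]
  75 → locker 1  [load 325/325]
  50 → locker 2  [load 300/325]
  25 → locker 2  [load 325/325]
  25 → locker 3  [load 300/325]
4 storage lockers opened.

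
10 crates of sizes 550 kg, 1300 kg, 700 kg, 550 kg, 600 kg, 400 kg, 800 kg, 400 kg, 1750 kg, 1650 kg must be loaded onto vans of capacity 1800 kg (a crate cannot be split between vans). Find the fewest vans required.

Total = 1750 + 1650 + 1300 + 800 + 700 + 600 + 550 + 550 + 400 + 400 = 8700 kg.
Lower bound: ⌈8700/1800⌉ = 5 vans.
A packing using 5 vans:
  van 1: 1750 = 1750
  van 2: 1650 = 1650
  van 3: 1300 + 400 = 1700
  van 4: 800 + 600 + 400 = 1800
  van 5: 700 + 550 + 550 = 1800
This matches the lower bound, so 5 is optimal.

5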